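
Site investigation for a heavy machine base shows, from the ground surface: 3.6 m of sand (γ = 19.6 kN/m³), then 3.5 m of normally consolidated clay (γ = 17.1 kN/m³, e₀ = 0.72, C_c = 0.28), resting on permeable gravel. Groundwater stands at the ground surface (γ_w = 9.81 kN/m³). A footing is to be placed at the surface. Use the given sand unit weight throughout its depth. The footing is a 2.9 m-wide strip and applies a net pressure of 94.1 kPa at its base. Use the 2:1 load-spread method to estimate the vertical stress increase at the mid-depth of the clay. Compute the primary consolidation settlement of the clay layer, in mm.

Mid-depth of clay below the ground surface: z = 3.6 + 3.5/2 = 5.35 m.
Total vertical stress at mid-clay: σ_v = 19.6×3.6 + 17.1×1.75 = 100.49 kPa.
Pore pressure: u = 9.81×(5.35 − 0) = 52.483 kPa.
Initial effective stress: σ'_0 = σ_v − u = 100.49 − 52.483 = 48.007 kPa.
Stress increase at mid-clay by the 2:1 spreading method:
Δσ = qB/(B+z) = 94.1×2.9/(2.9+5.35) = 33.078 kPa
Final effective stress: σ'_f = σ'_0 + Δσ = 48.007 + 33.078 = 81.085 kPa.
Normally consolidated clay, so the full stress increment lies on the virgin compression line:
S_c = C_c·H/(1+e₀)·log₁₀(σ'_f/σ'_0) = 0.28×3.5/(1+0.72)×log₁₀(81.085/48.007)
    = 0.56977 × 0.22764 = 0.1297 m

S_c ≈ 130 mm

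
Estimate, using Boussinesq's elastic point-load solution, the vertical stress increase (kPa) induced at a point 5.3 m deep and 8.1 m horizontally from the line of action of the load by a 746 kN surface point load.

Boussinesq vertical stress below a point load on an elastic half-space:
Δσ_z = 3P/(2πz²) · [1 + (r/z)²]^(−5/2)
r/z = 8.1/5.3 = 1.5283; [1+(r/z)²]^(−5/2) = 0.049207.
Δσ_z = 3×746/(2π×5.3²) × 0.049207 = 12.68 × 0.049207 = 0.6239 kPa

Δσ_z ≈ 0.624 kPa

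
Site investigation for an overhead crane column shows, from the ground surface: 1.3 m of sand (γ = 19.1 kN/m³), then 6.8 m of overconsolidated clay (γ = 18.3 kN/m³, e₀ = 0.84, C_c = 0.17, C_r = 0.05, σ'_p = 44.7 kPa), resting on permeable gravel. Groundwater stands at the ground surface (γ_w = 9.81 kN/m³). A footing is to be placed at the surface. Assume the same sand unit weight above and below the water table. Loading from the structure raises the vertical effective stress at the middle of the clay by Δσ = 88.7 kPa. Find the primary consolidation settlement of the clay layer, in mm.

Mid-depth of clay below the ground surface: z = 1.3 + 6.8/2 = 4.7 m.
Total vertical stress at mid-clay: σ_v = 19.1×1.3 + 18.3×3.4 = 87.05 kPa.
Pore pressure: u = 9.81×(4.7 − 0) = 46.107 kPa.
Initial effective stress: σ'_0 = σ_v − u = 87.05 − 46.107 = 40.943 kPa.
Final effective stress: σ'_f = 40.943 + 88.7 = 129.64 kPa.
σ'_f = 129.64 > σ'_p = 44.7 kPa, so the stress path crosses the preconsolidation pressure — recompression up to σ'_p, then virgin compression beyond:
S_c = H/(1+e₀)·[C_r·log₁₀(σ'_p/σ'_0) + C_c·log₁₀(σ'_f/σ'_p)]
    = 6.8/1.84 × [0.05×log₁₀(44.7/40.943) + 0.17×log₁₀(129.64/44.7)]
    = 3.6957 × [0.0019064 + 0.078613] = 0.2976 m

S_c ≈ 298 mm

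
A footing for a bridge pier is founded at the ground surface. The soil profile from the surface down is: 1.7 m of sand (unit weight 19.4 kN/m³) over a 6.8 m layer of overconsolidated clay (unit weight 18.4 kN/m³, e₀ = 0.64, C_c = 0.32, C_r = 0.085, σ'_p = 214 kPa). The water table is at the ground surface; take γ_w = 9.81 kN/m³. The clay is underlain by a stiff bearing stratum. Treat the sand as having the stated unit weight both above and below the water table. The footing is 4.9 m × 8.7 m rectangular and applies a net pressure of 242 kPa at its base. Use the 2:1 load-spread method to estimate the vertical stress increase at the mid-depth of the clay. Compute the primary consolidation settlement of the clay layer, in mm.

Mid-depth of clay below the ground surface: z = 1.7 + 6.8/2 = 5.1 m.
Total vertical stress at mid-clay: σ_v = 19.4×1.7 + 18.4×3.4 = 95.54 kPa.
Pore pressure: u = 9.81×(5.1 − 0) = 50.031 kPa.
Initial effective stress: σ'_0 = σ_v − u = 95.54 − 50.031 = 45.509 kPa.
Stress increase at mid-clay by the 2:1 spreading method:
Δσ = qBL/((B+z)(L+z)) = 242×4.9×8.7/((4.9+5.1)(8.7+5.1)) = 74.757 kPa
Final effective stress: σ'_f = 45.509 + 74.757 = 120.27 kPa.
σ'_f = 120.27 ≤ σ'_p = 214 kPa, so the clay remains overconsolidated and only the recompression index applies:
S_c = C_r·H/(1+e₀)·log₁₀(σ'_f/σ'_0) = 0.085×6.8/1.64×log₁₀(120.27/45.509)
    = 0.35244 × 0.42206 = 0.1487 m

S_c ≈ 149 mm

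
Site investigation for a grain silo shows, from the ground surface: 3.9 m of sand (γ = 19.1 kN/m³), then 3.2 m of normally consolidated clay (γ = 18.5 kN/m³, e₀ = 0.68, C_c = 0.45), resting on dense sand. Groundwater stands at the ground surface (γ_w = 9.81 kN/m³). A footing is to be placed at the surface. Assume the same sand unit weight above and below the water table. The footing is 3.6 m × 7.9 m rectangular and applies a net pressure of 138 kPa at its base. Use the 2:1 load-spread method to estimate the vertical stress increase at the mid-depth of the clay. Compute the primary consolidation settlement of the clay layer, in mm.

S_c ≈ 185 mm

Mid-depth of clay below the ground surface: z = 3.9 + 3.2/2 = 5.5 m.
Total vertical stress at mid-clay: σ_v = 19.1×3.9 + 18.5×1.6 = 104.09 kPa.
Pore pressure: u = 9.81×(5.5 − 0) = 53.955 kPa.
Initial effective stress: σ'_0 = σ_v − u = 104.09 − 53.955 = 50.135 kPa.
Stress increase at mid-clay by the 2:1 spreading method:
Δσ = qBL/((B+z)(L+z)) = 138×3.6×7.9/((3.6+5.5)(7.9+5.5)) = 32.186 kPa
Final effective stress: σ'_f = σ'_0 + Δσ = 50.135 + 32.186 = 82.321 kPa.
Normally consolidated clay, so the full stress increment lies on the virgin compression line:
S_c = C_c·H/(1+e₀)·log₁₀(σ'_f/σ'_0) = 0.45×3.2/(1+0.68)×log₁₀(82.321/50.135)
    = 0.85714 × 0.21537 = 0.1846 m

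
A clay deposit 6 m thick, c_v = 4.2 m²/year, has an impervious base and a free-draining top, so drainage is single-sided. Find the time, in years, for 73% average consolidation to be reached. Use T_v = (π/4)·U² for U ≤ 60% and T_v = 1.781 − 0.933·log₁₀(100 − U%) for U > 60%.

Drainage path length: H_d = H = 6 m (single drainage).
U > 60%: T_v = 1.781 − 0.933·log₁₀(100 − 73) = 0.44554.
t = T_v·H_d²/c_v = 0.44554×6²/4.2 = 3.819 years.

t ≈ 3.82 years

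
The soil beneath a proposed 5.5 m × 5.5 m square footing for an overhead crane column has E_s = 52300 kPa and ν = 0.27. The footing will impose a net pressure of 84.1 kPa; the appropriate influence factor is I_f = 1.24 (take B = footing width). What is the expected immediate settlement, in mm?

S_e ≈ 10.2 mm

Immediate (elastic) settlement: S_e = q·B·(1−ν²)/E_s · I_f.
S_e = 84.1 × 5.5 × (1 − 0.27²) / 52300 × 1.24
    = 84.1 × 5.5 × 0.9271 / 52300 × 1.24
    = 0.01017 m = 10.17 mm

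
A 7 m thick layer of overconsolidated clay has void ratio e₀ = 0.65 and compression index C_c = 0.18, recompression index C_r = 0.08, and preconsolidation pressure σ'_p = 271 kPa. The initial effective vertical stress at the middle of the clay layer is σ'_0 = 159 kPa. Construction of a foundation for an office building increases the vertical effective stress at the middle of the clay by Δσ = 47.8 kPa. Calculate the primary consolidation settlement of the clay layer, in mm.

Final effective stress: σ'_f = 159 + 47.8 = 206.8 kPa.
σ'_f = 206.8 ≤ σ'_p = 271 kPa, so the clay remains overconsolidated and only the recompression index applies:
S_c = C_r·H/(1+e₀)·log₁₀(σ'_f/σ'_0) = 0.08×7/1.65×log₁₀(206.8/159)
    = 0.33939 × 0.11415 = 0.03874 m

S_c ≈ 38.7 mm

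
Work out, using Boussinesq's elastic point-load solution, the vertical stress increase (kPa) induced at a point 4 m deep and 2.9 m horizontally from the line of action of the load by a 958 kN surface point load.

Δσ_z ≈ 9.94 kPa

Boussinesq vertical stress below a point load on an elastic half-space:
Δσ_z = 3P/(2πz²) · [1 + (r/z)²]^(−5/2)
r/z = 2.9/4 = 0.725; [1+(r/z)²]^(−5/2) = 0.34784.
Δσ_z = 3×958/(2π×4²) × 0.34784 = 28.588 × 0.34784 = 9.944 kPa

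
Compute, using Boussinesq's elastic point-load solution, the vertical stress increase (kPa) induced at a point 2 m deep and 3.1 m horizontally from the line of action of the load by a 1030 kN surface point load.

Δσ_z ≈ 5.76 kPa

Boussinesq vertical stress below a point load on an elastic half-space:
Δσ_z = 3P/(2πz²) · [1 + (r/z)²]^(−5/2)
r/z = 3.1/2 = 1.55; [1+(r/z)²]^(−5/2) = 0.046828.
Δσ_z = 3×1030/(2π×2²) × 0.046828 = 122.95 × 0.046828 = 5.758 kPa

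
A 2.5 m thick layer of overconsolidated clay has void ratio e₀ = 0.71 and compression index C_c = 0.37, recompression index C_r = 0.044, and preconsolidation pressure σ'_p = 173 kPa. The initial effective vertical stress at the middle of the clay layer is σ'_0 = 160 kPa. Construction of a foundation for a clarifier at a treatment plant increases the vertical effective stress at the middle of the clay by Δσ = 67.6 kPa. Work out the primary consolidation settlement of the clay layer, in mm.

S_c ≈ 66.6 mm

Final effective stress: σ'_f = 160 + 67.6 = 227.6 kPa.
σ'_f = 227.6 > σ'_p = 173 kPa, so the stress path crosses the preconsolidation pressure — recompression up to σ'_p, then virgin compression beyond:
S_c = H/(1+e₀)·[C_r·log₁₀(σ'_p/σ'_0) + C_c·log₁₀(σ'_f/σ'_p)]
    = 2.5/1.71 × [0.044×log₁₀(173/160) + 0.37×log₁₀(227.6/173)]
    = 1.462 × [0.0014927 + 0.044077] = 0.06662 m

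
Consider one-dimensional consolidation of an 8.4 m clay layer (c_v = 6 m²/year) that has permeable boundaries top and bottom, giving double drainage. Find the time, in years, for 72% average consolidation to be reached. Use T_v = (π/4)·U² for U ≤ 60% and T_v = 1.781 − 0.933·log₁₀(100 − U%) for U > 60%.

t ≈ 1.27 years

Drainage path length: H_d = H/2 = 4.2 m (double drainage).
U > 60%: T_v = 1.781 − 0.933·log₁₀(100 − 72) = 0.4308.
t = T_v·H_d²/c_v = 0.4308×4.2²/6 = 1.267 years.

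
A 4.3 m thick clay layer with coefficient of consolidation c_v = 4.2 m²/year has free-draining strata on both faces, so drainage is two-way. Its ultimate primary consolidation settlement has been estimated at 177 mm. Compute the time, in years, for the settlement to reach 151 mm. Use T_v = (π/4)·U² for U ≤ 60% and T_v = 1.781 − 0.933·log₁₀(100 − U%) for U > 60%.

t ≈ 0.762 years

Drainage path length: H_d = H/2 = 2.15 m (double drainage).
U = S(t)/S_ult = 151/177 = 0.8531.
U > 60%: T_v = 1.781 − 0.933·log₁₀(100 − 85.311) = 0.69219.
t = T_v·H_d²/c_v = 0.69219×2.15²/4.2 = 0.7618 years.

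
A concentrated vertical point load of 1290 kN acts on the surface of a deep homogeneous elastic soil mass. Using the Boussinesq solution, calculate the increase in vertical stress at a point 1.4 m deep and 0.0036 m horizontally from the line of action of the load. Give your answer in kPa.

Δσ_z ≈ 314 kPa

Boussinesq vertical stress below a point load on an elastic half-space:
Δσ_z = 3P/(2πz²) · [1 + (r/z)²]^(−5/2)
r/z = 0.0036/1.4 = 0.0025714; [1+(r/z)²]^(−5/2) = 0.99998.
Δσ_z = 3×1290/(2π×1.4²) × 0.99998 = 314.25 × 0.99998 = 314.2 kPa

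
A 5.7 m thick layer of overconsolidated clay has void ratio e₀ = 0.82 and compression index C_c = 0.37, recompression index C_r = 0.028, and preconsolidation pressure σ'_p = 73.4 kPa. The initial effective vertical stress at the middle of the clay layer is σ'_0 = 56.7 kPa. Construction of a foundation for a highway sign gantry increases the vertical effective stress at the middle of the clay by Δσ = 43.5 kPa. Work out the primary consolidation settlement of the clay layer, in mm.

S_c ≈ 166 mm

Final effective stress: σ'_f = 56.7 + 43.5 = 100.2 kPa.
σ'_f = 100.2 > σ'_p = 73.4 kPa, so the stress path crosses the preconsolidation pressure — recompression up to σ'_p, then virgin compression beyond:
S_c = H/(1+e₀)·[C_r·log₁₀(σ'_p/σ'_0) + C_c·log₁₀(σ'_f/σ'_p)]
    = 5.7/1.82 × [0.028×log₁₀(73.4/56.7) + 0.37×log₁₀(100.2/73.4)]
    = 3.1319 × [0.0031392 + 0.050014] = 0.1665 m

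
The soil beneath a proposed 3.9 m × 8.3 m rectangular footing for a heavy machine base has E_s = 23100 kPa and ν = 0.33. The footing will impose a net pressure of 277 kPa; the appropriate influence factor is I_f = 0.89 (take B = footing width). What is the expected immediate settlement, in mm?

Immediate (elastic) settlement: S_e = q·B·(1−ν²)/E_s · I_f.
S_e = 277 × 3.9 × (1 − 0.33²) / 23100 × 0.89
    = 277 × 3.9 × 0.8911 / 23100 × 0.89
    = 0.03709 m = 37.09 mm

S_e ≈ 37.1 mm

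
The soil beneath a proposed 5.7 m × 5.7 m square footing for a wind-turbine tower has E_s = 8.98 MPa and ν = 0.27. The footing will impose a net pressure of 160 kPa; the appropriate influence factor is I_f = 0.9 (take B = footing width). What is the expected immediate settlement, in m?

Immediate (elastic) settlement: S_e = q·B·(1−ν²)/E_s · I_f.
E_s = 8.98 MPa = 8980 kPa.
S_e = 160 × 5.7 × (1 − 0.27²) / 8980 × 0.9
    = 160 × 5.7 × 0.9271 / 8980 × 0.9
    = 0.08474 m

S_e ≈ 0.0847 m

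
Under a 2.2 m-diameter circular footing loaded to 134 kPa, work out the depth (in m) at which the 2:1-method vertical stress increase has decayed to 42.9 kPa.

2:1 spreading — at depth z the loaded area has grown by z in each plan dimension:
qD²/(D+z)² = Δσ_z ⇒ z = D(√(q/Δσ_z) − 1) = 2.2×(√(134/42.9) − 1) = 1.688 m

z ≈ 1.69 m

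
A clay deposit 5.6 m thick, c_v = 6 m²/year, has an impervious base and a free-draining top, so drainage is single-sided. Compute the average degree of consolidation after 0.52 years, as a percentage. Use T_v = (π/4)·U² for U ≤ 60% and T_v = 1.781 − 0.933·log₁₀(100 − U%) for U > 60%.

Drainage path length: H_d = H = 5.6 m (single drainage).
T_v = c_v·t/H_d² = 6×0.52/5.6² = 0.09949.
T_v = 0.09949 corresponds to the U ≤ 60% branch:
U = √(4T_v/π) = 0.3559

U ≈ 35.6 %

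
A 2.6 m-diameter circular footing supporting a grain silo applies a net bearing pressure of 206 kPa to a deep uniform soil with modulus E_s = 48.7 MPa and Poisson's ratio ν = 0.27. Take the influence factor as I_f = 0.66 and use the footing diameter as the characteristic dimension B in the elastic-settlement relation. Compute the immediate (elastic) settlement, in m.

Immediate (elastic) settlement: S_e = q·B·(1−ν²)/E_s · I_f.
E_s = 48.7 MPa = 48700 kPa.
S_e = 206 × 2.6 × (1 − 0.27²) / 48700 × 0.66
    = 206 × 2.6 × 0.9271 / 48700 × 0.66
    = 0.006729 m

S_e ≈ 0.00673 m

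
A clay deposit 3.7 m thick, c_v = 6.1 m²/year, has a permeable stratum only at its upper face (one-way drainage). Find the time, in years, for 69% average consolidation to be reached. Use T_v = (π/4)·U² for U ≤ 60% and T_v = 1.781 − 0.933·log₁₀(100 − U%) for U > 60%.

t ≈ 0.874 years

Drainage path length: H_d = H = 3.7 m (single drainage).
U > 60%: T_v = 1.781 − 0.933·log₁₀(100 − 69) = 0.38956.
t = T_v·H_d²/c_v = 0.38956×3.7²/6.1 = 0.8743 years.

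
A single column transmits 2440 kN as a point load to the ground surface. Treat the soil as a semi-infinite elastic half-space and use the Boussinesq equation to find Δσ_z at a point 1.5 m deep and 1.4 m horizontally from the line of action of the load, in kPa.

Δσ_z ≈ 108 kPa

Boussinesq vertical stress below a point load on an elastic half-space:
Δσ_z = 3P/(2πz²) · [1 + (r/z)²]^(−5/2)
r/z = 1.4/1.5 = 0.93333; [1+(r/z)²]^(−5/2) = 0.20881.
Δσ_z = 3×2440/(2π×1.5²) × 0.20881 = 517.78 × 0.20881 = 108.1 kPa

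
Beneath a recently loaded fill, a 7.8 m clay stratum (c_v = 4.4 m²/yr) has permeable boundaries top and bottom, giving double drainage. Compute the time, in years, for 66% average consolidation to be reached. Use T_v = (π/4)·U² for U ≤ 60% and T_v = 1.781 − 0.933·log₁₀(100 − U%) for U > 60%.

t ≈ 1.22 years

Drainage path length: H_d = H/2 = 3.9 m (double drainage).
U > 60%: T_v = 1.781 − 0.933·log₁₀(100 − 66) = 0.35213.
t = T_v·H_d²/c_v = 0.35213×3.9²/4.4 = 1.217 years.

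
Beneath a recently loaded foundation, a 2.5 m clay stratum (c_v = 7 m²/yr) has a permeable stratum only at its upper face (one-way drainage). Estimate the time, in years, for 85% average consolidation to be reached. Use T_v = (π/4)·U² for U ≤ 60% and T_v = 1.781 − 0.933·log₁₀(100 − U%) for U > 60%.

t ≈ 0.61 years

Drainage path length: H_d = H = 2.5 m (single drainage).
U > 60%: T_v = 1.781 − 0.933·log₁₀(100 − 85) = 0.68371.
t = T_v·H_d²/c_v = 0.68371×2.5²/7 = 0.6105 years.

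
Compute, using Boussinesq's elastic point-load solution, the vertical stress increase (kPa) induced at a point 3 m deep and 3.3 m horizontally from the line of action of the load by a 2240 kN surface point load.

Δσ_z ≈ 16.4 kPa

Boussinesq vertical stress below a point load on an elastic half-space:
Δσ_z = 3P/(2πz²) · [1 + (r/z)²]^(−5/2)
r/z = 3.3/3 = 1.1; [1+(r/z)²]^(−5/2) = 0.13773.
Δσ_z = 3×2240/(2π×3²) × 0.13773 = 118.84 × 0.13773 = 16.37 kPa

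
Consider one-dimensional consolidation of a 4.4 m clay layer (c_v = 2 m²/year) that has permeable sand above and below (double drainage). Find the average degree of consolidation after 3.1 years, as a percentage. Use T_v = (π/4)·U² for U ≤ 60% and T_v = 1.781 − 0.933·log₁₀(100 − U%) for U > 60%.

U ≈ 96.6 %

Drainage path length: H_d = H/2 = 2.2 m (double drainage).
T_v = c_v·t/H_d² = 2×3.1/2.2² = 1.281.
T_v = 1.281 corresponds to the U > 60% branch:
U = 1 − 10^((1.781 − T_v)/0.933)/100 = 0.9657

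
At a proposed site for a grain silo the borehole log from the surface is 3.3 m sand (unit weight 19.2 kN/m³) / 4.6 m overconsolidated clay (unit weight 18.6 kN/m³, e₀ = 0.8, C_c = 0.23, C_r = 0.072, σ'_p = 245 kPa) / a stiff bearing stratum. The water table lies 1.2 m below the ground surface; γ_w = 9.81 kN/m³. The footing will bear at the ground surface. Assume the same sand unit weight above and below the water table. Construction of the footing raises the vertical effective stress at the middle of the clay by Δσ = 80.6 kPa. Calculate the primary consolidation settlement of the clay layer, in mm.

Mid-depth of clay below the ground surface: z = 3.3 + 4.6/2 = 5.6 m.
Total vertical stress at mid-clay: σ_v = 19.2×3.3 + 18.6×2.3 = 106.14 kPa.
Pore pressure: u = 9.81×(5.6 − 1.2) = 43.164 kPa.
Initial effective stress: σ'_0 = σ_v − u = 106.14 − 43.164 = 62.976 kPa.
Final effective stress: σ'_f = 62.976 + 80.6 = 143.58 kPa.
σ'_f = 143.58 ≤ σ'_p = 245 kPa, so the clay remains overconsolidated and only the recompression index applies:
S_c = C_r·H/(1+e₀)·log₁₀(σ'_f/σ'_0) = 0.072×4.6/1.8×log₁₀(143.58/62.976)
    = 0.184 × 0.35792 = 0.06586 m

S_c ≈ 65.9 mm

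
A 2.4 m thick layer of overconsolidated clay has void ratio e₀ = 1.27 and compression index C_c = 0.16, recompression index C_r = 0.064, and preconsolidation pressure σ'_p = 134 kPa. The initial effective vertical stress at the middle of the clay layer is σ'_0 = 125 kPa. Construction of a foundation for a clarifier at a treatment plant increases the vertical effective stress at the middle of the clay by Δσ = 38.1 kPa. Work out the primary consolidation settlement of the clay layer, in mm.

S_c ≈ 16.5 mm

Final effective stress: σ'_f = 125 + 38.1 = 163.1 kPa.
σ'_f = 163.1 > σ'_p = 134 kPa, so the stress path crosses the preconsolidation pressure — recompression up to σ'_p, then virgin compression beyond:
S_c = H/(1+e₀)·[C_r·log₁₀(σ'_p/σ'_0) + C_c·log₁₀(σ'_f/σ'_p)]
    = 2.4/2.27 × [0.064×log₁₀(134/125) + 0.16×log₁₀(163.1/134)]
    = 1.0573 × [0.0019325 + 0.013656] = 0.01648 m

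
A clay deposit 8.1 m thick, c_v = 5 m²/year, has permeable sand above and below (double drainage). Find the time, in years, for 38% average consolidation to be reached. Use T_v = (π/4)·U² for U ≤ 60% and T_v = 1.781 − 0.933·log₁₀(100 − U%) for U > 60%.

Drainage path length: H_d = H/2 = 4.05 m (double drainage).
U ≤ 60%: T_v = (π/4)·U² = (π/4)×0.38² = 0.11341.
t = T_v·H_d²/c_v = 0.11341×4.05²/5 = 0.372 years.

t ≈ 0.372 years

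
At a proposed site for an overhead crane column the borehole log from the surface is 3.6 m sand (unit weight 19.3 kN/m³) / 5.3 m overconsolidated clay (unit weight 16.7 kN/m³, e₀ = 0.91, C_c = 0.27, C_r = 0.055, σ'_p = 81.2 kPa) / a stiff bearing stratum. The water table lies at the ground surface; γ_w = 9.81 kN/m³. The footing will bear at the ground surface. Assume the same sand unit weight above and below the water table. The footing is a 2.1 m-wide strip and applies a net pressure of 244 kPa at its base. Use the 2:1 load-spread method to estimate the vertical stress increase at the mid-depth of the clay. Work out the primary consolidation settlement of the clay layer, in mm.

S_c ≈ 139 mm

Mid-depth of clay below the ground surface: z = 3.6 + 5.3/2 = 6.25 m.
Total vertical stress at mid-clay: σ_v = 19.3×3.6 + 16.7×2.65 = 113.73 kPa.
Pore pressure: u = 9.81×(6.25 − 0) = 61.312 kPa.
Initial effective stress: σ'_0 = σ_v − u = 113.73 − 61.312 = 52.418 kPa.
Stress increase at mid-clay by the 2:1 spreading method:
Δσ = qB/(B+z) = 244×2.1/(2.1+6.25) = 61.365 kPa
Final effective stress: σ'_f = 52.418 + 61.365 = 113.78 kPa.
σ'_f = 113.78 > σ'_p = 81.2 kPa, so the stress path crosses the preconsolidation pressure — recompression up to σ'_p, then virgin compression beyond:
S_c = H/(1+e₀)·[C_r·log₁₀(σ'_p/σ'_0) + C_c·log₁₀(σ'_f/σ'_p)]
    = 5.3/1.91 × [0.055×log₁₀(81.2/52.418) + 0.27×log₁₀(113.78/81.2)]
    = 2.7749 × [0.010454 + 0.039558] = 0.1388 m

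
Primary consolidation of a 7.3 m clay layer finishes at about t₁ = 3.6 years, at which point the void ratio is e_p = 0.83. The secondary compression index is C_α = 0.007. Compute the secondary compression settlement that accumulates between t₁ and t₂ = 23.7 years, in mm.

Secondary compression: S_s = C_α·H/(1+e_p)·log₁₀(t₂/t₁)
S_s = 0.007×7.3/(1+0.83)×log₁₀(23.7/3.6)
    = 0.02792 × 0.8184 = 0.02285 m

S_s ≈ 22.9 mm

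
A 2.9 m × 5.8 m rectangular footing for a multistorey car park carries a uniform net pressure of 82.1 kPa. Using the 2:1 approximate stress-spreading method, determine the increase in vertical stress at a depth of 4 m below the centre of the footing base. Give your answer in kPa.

Δσ_z ≈ 20.4 kPa

By the 2:1 method the load spreads at 1 horizontal : 2 vertical, so at depth z the loaded area has grown by z in each plan dimension:
Δσ = qBL/((B+z)(L+z)) = 82.1×2.9×5.8/((2.9+4)(5.8+4)) = 20.422 kPa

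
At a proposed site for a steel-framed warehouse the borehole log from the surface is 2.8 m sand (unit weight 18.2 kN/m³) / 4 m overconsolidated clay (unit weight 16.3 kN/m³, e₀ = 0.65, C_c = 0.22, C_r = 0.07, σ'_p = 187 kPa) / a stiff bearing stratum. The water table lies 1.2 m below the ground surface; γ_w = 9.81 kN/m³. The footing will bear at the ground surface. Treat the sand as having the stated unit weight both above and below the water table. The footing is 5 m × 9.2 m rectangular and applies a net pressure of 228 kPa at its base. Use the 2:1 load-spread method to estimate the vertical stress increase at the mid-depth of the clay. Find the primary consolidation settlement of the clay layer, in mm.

S_c ≈ 70 mm

Mid-depth of clay below the ground surface: z = 2.8 + 4/2 = 4.8 m.
Total vertical stress at mid-clay: σ_v = 18.2×2.8 + 16.3×2 = 83.56 kPa.
Pore pressure: u = 9.81×(4.8 − 1.2) = 35.316 kPa.
Initial effective stress: σ'_0 = σ_v − u = 83.56 − 35.316 = 48.244 kPa.
Stress increase at mid-clay by the 2:1 spreading method:
Δσ = qBL/((B+z)(L+z)) = 228×5×9.2/((5+4.8)(9.2+4.8)) = 76.443 kPa
Final effective stress: σ'_f = 48.244 + 76.443 = 124.69 kPa.
σ'_f = 124.69 ≤ σ'_p = 187 kPa, so the clay remains overconsolidated and only the recompression index applies:
S_c = C_r·H/(1+e₀)·log₁₀(σ'_f/σ'_0) = 0.07×4/1.65×log₁₀(124.69/48.244)
    = 0.16969 × 0.41239 = 0.06998 m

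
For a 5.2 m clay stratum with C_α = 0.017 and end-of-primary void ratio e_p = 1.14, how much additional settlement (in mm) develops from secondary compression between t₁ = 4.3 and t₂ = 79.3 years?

S_s ≈ 52.3 mm

Secondary compression: S_s = C_α·H/(1+e_p)·log₁₀(t₂/t₁)
S_s = 0.017×5.2/(1+1.14)×log₁₀(79.3/4.3)
    = 0.04131 × 1.266 = 0.05229 m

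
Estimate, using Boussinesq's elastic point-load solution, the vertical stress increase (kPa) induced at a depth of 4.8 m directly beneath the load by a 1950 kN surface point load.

Δσ_z ≈ 40.4 kPa

Boussinesq vertical stress below a point load on an elastic half-space:
Δσ_z = 3P/(2πz²) · [1 + (r/z)²]^(−5/2)
r/z = 0/4.8 = 0; [1+(r/z)²]^(−5/2) = 1.
Δσ_z = 3×1950/(2π×4.8²) × 1 = 40.41 × 1 = 40.41 kPa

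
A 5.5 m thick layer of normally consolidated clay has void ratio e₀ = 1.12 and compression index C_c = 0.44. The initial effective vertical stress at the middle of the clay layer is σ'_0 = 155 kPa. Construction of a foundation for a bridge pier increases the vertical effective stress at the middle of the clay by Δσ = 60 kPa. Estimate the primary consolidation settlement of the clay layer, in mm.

Final effective stress: σ'_f = σ'_0 + Δσ = 155 + 60 = 215 kPa.
Normally consolidated clay, so the full stress increment lies on the virgin compression line:
S_c = C_c·H/(1+e₀)·log₁₀(σ'_f/σ'_0) = 0.44×5.5/(1+1.12)×log₁₀(215/155)
    = 1.1415 × 0.14211 = 0.1622 m

S_c ≈ 162 mm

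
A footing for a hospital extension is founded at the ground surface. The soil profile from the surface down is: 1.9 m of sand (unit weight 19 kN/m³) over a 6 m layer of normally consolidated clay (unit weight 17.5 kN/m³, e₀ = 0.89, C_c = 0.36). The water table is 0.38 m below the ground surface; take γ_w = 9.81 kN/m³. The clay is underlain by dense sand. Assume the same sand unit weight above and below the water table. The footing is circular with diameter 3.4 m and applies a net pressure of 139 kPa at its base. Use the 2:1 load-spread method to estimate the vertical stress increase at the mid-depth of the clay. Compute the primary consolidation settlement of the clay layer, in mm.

Mid-depth of clay below the ground surface: z = 1.9 + 6/2 = 4.9 m.
Total vertical stress at mid-clay: σ_v = 19×1.9 + 17.5×3 = 88.6 kPa.
Pore pressure: u = 9.81×(4.9 − 0.38) = 44.341 kPa.
Initial effective stress: σ'_0 = σ_v − u = 88.6 − 44.341 = 44.259 kPa.
Stress increase at mid-clay by the 2:1 spreading method:
Δσ ≈ qD²/(D+z)² = 139×3.4²/(3.4+4.9)² = 23.325 kPa
Final effective stress: σ'_f = σ'_0 + Δσ = 44.259 + 23.325 = 67.584 kPa.
Normally consolidated clay, so the full stress increment lies on the virgin compression line:
S_c = C_c·H/(1+e₀)·log₁₀(σ'_f/σ'_0) = 0.36×6/(1+0.89)×log₁₀(67.584/44.259)
    = 1.1429 × 0.18384 = 0.2101 m

S_c ≈ 210 mm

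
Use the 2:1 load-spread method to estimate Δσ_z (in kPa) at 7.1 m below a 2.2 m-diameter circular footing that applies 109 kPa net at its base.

By the 2:1 method the load spreads at 1 horizontal : 2 vertical, so at depth z the loaded area has grown by z in each plan dimension:
Δσ ≈ qD²/(D+z)² = 109×2.2²/(2.2+7.1)² = 6.0997 kPa

Δσ_z ≈ 6.1 kPa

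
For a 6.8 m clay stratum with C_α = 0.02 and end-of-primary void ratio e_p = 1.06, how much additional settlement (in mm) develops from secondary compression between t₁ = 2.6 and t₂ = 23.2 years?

Secondary compression: S_s = C_α·H/(1+e_p)·log₁₀(t₂/t₁)
S_s = 0.02×6.8/(1+1.06)×log₁₀(23.2/2.6)
    = 0.06602 × 0.9505 = 0.06275 m

S_s ≈ 62.8 mm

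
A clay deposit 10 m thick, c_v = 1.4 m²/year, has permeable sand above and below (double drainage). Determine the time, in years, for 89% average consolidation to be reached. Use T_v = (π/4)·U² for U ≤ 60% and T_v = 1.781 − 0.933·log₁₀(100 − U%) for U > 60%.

Drainage path length: H_d = H/2 = 5 m (double drainage).
U > 60%: T_v = 1.781 − 0.933·log₁₀(100 − 89) = 0.80938.
t = T_v·H_d²/c_v = 0.80938×5²/1.4 = 14.45 years.

t ≈ 14.5 years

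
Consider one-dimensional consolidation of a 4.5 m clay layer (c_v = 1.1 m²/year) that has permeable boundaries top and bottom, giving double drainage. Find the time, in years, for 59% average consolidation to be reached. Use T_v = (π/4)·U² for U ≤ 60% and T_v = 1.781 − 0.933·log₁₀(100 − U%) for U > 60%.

t ≈ 1.26 years

Drainage path length: H_d = H/2 = 2.25 m (double drainage).
U ≤ 60%: T_v = (π/4)·U² = (π/4)×0.59² = 0.2734.
t = T_v·H_d²/c_v = 0.2734×2.25²/1.1 = 1.258 years.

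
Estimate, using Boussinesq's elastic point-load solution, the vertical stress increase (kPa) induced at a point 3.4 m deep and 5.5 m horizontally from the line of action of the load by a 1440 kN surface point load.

Boussinesq vertical stress below a point load on an elastic half-space:
Δσ_z = 3P/(2πz²) · [1 + (r/z)²]^(−5/2)
r/z = 5.5/3.4 = 1.6176; [1+(r/z)²]^(−5/2) = 0.040197.
Δσ_z = 3×1440/(2π×3.4²) × 0.040197 = 59.477 × 0.040197 = 2.391 kPa

Δσ_z ≈ 2.39 kPa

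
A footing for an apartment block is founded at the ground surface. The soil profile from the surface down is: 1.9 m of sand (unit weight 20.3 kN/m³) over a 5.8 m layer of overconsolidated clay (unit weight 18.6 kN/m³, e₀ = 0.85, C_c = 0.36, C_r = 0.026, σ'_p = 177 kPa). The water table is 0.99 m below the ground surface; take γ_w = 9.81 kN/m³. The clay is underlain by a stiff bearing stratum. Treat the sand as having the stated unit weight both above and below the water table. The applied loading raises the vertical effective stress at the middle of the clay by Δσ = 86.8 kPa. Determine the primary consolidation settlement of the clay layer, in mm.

S_c ≈ 33.5 mm

Mid-depth of clay below the ground surface: z = 1.9 + 5.8/2 = 4.8 m.
Total vertical stress at mid-clay: σ_v = 20.3×1.9 + 18.6×2.9 = 92.51 kPa.
Pore pressure: u = 9.81×(4.8 − 0.99) = 37.376 kPa.
Initial effective stress: σ'_0 = σ_v − u = 92.51 − 37.376 = 55.134 kPa.
Final effective stress: σ'_f = 55.134 + 86.8 = 141.93 kPa.
σ'_f = 141.93 ≤ σ'_p = 177 kPa, so the clay remains overconsolidated and only the recompression index applies:
S_c = C_r·H/(1+e₀)·log₁₀(σ'_f/σ'_0) = 0.026×5.8/1.85×log₁₀(141.93/55.134)
    = 0.081513 × 0.41065 = 0.03347 m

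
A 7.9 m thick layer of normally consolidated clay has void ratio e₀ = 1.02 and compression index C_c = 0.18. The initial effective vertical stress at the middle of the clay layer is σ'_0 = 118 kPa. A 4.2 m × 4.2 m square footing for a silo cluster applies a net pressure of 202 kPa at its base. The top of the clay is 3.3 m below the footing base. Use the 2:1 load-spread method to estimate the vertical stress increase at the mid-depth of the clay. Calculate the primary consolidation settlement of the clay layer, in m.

S_c ≈ 0.0634 m

Mid-depth of clay below the footing base: z = 3.3 + 7.9/2 = 7.25 m.
Stress increase at mid-clay by the 2:1 spreading method:
Δσ = qBL/((B+z)(L+z)) = 202×4.2×4.2/((4.2+7.25)(4.2+7.25)) = 27.179 kPa
Final effective stress: σ'_f = σ'_0 + Δσ = 118 + 27.179 = 145.18 kPa.
Normally consolidated clay, so the full stress increment lies on the virgin compression line:
S_c = C_c·H/(1+e₀)·log₁₀(σ'_f/σ'_0) = 0.18×7.9/(1+1.02)×log₁₀(145.18/118)
    = 0.70396 × 0.090025 = 0.06337 m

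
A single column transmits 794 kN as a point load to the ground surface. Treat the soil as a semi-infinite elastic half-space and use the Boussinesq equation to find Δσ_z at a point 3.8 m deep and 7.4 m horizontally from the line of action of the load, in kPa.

Boussinesq vertical stress below a point load on an elastic half-space:
Δσ_z = 3P/(2πz²) · [1 + (r/z)²]^(−5/2)
r/z = 7.4/3.8 = 1.9474; [1+(r/z)²]^(−5/2) = 0.019891.
Δσ_z = 3×794/(2π×3.8²) × 0.019891 = 26.254 × 0.019891 = 0.5222 kPa

Δσ_z ≈ 0.522 kPa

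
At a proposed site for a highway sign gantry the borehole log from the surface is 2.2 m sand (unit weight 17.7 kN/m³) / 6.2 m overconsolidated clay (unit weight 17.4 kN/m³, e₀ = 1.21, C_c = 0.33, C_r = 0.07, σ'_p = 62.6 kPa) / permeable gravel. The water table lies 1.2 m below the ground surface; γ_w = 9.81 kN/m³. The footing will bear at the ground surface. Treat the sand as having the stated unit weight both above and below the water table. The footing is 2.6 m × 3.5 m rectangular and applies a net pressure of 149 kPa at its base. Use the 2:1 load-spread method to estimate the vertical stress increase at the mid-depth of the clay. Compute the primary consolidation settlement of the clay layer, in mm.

Mid-depth of clay below the ground surface: z = 2.2 + 6.2/2 = 5.3 m.
Total vertical stress at mid-clay: σ_v = 17.7×2.2 + 17.4×3.1 = 92.88 kPa.
Pore pressure: u = 9.81×(5.3 − 1.2) = 40.221 kPa.
Initial effective stress: σ'_0 = σ_v − u = 92.88 − 40.221 = 52.659 kPa.
Stress increase at mid-clay by the 2:1 spreading method:
Δσ = qBL/((B+z)(L+z)) = 149×2.6×3.5/((2.6+5.3)(3.5+5.3)) = 19.504 kPa
Final effective stress: σ'_f = 52.659 + 19.504 = 72.163 kPa.
σ'_f = 72.163 > σ'_p = 62.6 kPa, so the stress path crosses the preconsolidation pressure — recompression up to σ'_p, then virgin compression beyond:
S_c = H/(1+e₀)·[C_r·log₁₀(σ'_p/σ'_0) + C_c·log₁₀(σ'_f/σ'_p)]
    = 6.2/2.21 × [0.07×log₁₀(62.6/52.659) + 0.33×log₁₀(72.163/62.6)]
    = 2.8054 × [0.0052571 + 0.020374] = 0.07191 m

S_c ≈ 71.9 mm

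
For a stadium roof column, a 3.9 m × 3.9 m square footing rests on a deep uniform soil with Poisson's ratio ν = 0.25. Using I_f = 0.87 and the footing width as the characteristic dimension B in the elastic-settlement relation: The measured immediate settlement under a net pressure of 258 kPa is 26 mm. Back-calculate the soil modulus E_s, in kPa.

S_e = q·B·(1−ν²)/E_s · I_f  ⇒  E_s = q·B·(1−ν²)·I_f / S_e.
E_s = 258 × 3.9 × 0.9375 × 0.87 / 0.026 = 31560 kPa

E_s ≈ 31600 kPa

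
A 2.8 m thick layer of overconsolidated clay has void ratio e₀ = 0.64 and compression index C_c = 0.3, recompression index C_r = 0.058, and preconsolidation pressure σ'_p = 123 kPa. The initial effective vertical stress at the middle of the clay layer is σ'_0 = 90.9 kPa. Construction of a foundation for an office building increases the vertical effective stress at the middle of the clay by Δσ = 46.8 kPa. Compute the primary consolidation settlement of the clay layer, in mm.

S_c ≈ 38.1 mm

Final effective stress: σ'_f = 90.9 + 46.8 = 137.7 kPa.
σ'_f = 137.7 > σ'_p = 123 kPa, so the stress path crosses the preconsolidation pressure — recompression up to σ'_p, then virgin compression beyond:
S_c = H/(1+e₀)·[C_r·log₁₀(σ'_p/σ'_0) + C_c·log₁₀(σ'_f/σ'_p)]
    = 2.8/1.64 × [0.058×log₁₀(123/90.9) + 0.3×log₁₀(137.7/123)]
    = 1.7073 × [0.0076178 + 0.014709] = 0.03812 m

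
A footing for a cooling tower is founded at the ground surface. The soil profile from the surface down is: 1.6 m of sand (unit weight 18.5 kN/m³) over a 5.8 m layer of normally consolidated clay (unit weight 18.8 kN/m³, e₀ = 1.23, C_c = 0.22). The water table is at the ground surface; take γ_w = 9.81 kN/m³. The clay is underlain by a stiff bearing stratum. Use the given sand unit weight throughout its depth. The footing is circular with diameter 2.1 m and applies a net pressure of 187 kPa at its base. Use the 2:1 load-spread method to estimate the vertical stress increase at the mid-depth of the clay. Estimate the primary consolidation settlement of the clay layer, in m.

Mid-depth of clay below the ground surface: z = 1.6 + 5.8/2 = 4.5 m.
Total vertical stress at mid-clay: σ_v = 18.5×1.6 + 18.8×2.9 = 84.12 kPa.
Pore pressure: u = 9.81×(4.5 − 0) = 44.145 kPa.
Initial effective stress: σ'_0 = σ_v − u = 84.12 − 44.145 = 39.975 kPa.
Stress increase at mid-clay by the 2:1 spreading method:
Δσ ≈ qD²/(D+z)² = 187×2.1²/(2.1+4.5)² = 18.932 kPa
Final effective stress: σ'_f = σ'_0 + Δσ = 39.975 + 18.932 = 58.907 kPa.
Normally consolidated clay, so the full stress increment lies on the virgin compression line:
S_c = C_c·H/(1+e₀)·log₁₀(σ'_f/σ'_0) = 0.22×5.8/(1+1.23)×log₁₀(58.907/39.975)
    = 0.5722 × 0.16838 = 0.09635 m

S_c ≈ 0.0963 m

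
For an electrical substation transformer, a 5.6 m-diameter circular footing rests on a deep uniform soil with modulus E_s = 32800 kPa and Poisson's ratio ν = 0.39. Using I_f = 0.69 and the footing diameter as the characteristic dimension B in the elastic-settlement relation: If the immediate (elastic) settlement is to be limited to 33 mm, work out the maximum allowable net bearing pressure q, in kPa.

S_e = q·B·(1−ν²)/E_s · I_f  ⇒  q = S_e·E_s / (B·(1−ν²)·I_f).
q = 0.033 × 32800 / (5.6 × 0.8479 × 0.69) = 330.4 kPa

q ≈ 330 kPa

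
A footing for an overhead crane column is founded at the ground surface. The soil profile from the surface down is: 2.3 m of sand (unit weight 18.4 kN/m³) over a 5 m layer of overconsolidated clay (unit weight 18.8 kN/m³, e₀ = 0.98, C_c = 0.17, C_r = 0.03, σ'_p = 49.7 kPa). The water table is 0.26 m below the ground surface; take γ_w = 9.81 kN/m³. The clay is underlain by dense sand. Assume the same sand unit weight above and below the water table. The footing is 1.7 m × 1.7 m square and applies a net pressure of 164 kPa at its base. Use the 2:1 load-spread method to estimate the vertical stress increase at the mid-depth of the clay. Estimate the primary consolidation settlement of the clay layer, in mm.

S_c ≈ 25.7 mm

Mid-depth of clay below the ground surface: z = 2.3 + 5/2 = 4.8 m.
Total vertical stress at mid-clay: σ_v = 18.4×2.3 + 18.8×2.5 = 89.32 kPa.
Pore pressure: u = 9.81×(4.8 − 0.26) = 44.537 kPa.
Initial effective stress: σ'_0 = σ_v − u = 89.32 − 44.537 = 44.783 kPa.
Stress increase at mid-clay by the 2:1 spreading method:
Δσ = qBL/((B+z)(L+z)) = 164×1.7×1.7/((1.7+4.8)(1.7+4.8)) = 11.218 kPa
Final effective stress: σ'_f = 44.783 + 11.218 = 56.001 kPa.
σ'_f = 56.001 > σ'_p = 49.7 kPa, so the stress path crosses the preconsolidation pressure — recompression up to σ'_p, then virgin compression beyond:
S_c = H/(1+e₀)·[C_r·log₁₀(σ'_p/σ'_0) + C_c·log₁₀(σ'_f/σ'_p)]
    = 5/1.98 × [0.03×log₁₀(49.7/44.783) + 0.17×log₁₀(56.001/49.7)]
    = 2.5253 × [0.0013573 + 0.0088127] = 0.02568 m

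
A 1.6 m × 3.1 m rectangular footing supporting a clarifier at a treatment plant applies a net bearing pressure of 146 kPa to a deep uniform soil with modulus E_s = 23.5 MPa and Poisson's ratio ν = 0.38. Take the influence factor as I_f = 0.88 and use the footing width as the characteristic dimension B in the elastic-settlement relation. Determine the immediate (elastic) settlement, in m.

S_e ≈ 0.00748 m

Immediate (elastic) settlement: S_e = q·B·(1−ν²)/E_s · I_f.
E_s = 23.5 MPa = 23500 kPa.
S_e = 146 × 1.6 × (1 − 0.38²) / 23500 × 0.88
    = 146 × 1.6 × 0.8556 / 23500 × 0.88
    = 0.007484 m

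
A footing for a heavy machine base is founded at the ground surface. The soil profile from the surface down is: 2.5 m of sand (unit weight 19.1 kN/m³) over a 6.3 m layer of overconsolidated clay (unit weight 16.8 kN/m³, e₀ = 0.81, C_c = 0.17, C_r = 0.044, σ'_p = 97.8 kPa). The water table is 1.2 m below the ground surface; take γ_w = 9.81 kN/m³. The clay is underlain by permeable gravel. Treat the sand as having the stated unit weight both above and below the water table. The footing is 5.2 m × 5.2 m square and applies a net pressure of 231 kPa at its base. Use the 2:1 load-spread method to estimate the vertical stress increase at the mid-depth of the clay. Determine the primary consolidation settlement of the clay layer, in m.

S_c ≈ 0.0663 m

Mid-depth of clay below the ground surface: z = 2.5 + 6.3/2 = 5.65 m.
Total vertical stress at mid-clay: σ_v = 19.1×2.5 + 16.8×3.15 = 100.67 kPa.
Pore pressure: u = 9.81×(5.65 − 1.2) = 43.655 kPa.
Initial effective stress: σ'_0 = σ_v − u = 100.67 − 43.655 = 57.015 kPa.
Stress increase at mid-clay by the 2:1 spreading method:
Δσ = qBL/((B+z)(L+z)) = 231×5.2×5.2/((5.2+5.65)(5.2+5.65)) = 53.059 kPa
Final effective stress: σ'_f = 57.015 + 53.059 = 110.07 kPa.
σ'_f = 110.07 > σ'_p = 97.8 kPa, so the stress path crosses the preconsolidation pressure — recompression up to σ'_p, then virgin compression beyond:
S_c = H/(1+e₀)·[C_r·log₁₀(σ'_p/σ'_0) + C_c·log₁₀(σ'_f/σ'_p)]
    = 6.3/1.81 × [0.044×log₁₀(97.8/57.015) + 0.17×log₁₀(110.07/97.8)]
    = 3.4807 × [0.010311 + 0.0087261] = 0.06626 m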